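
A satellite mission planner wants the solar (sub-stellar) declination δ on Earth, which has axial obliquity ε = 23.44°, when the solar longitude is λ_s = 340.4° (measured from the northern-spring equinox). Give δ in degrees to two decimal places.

sin δ = sin ε · sin λ_s = sin 23.44° × sin 340.4° = -0.133439.
δ = arcsin(-0.133439) = -7.67°.

δ = -7.67°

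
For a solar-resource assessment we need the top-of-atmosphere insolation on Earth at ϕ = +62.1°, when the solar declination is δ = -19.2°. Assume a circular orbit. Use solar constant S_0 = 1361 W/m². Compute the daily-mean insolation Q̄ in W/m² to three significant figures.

Q̄ ≈ 36.8 W/m²

cos h₀ = −tan(+62.1°) tan(-19.200°) = 0.6577, h₀ = 0.8530 rad.
Bracket: h₀ sin ϕ sin δ + cos ϕ cos δ sin h₀ = 0.8530×0.88377×-0.32887 + 0.46793×0.94438×0.75328 = -0.247921 + 0.332877 = 0.084956.
Q̄ = (S_0/π) × [bracket] = (1361/π) × 0.084956 = 36.80 W/m².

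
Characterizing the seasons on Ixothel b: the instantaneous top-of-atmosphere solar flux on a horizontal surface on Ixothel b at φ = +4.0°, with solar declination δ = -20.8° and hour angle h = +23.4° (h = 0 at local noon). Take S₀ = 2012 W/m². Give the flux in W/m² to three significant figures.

1.67e+03 W/m²

cos θ_z = sin φ sin δ + cos φ cos δ cos h = -0.024771 + 0.855851 = 0.831080.
Flux = S₀ · cos θ_z = 2012 × 0.831080 = 1672 W/m².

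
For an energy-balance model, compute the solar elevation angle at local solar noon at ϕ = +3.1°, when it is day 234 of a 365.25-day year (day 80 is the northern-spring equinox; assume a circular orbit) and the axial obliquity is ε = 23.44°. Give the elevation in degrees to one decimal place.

82.3°

Solar longitude: L_s = 360° × (234 − 80)/365.25 = 151.786°.
sin δ = sin 23.44° × sin 151.786° = 0.18806, so δ = +10.839°.
At local noon the hour angle is zero, so the zenith angle equals |ϕ − δ| = |+3.1° − (+10.839°)| = 7.739°.
Elevation = 90° − 7.739° = 82.3°.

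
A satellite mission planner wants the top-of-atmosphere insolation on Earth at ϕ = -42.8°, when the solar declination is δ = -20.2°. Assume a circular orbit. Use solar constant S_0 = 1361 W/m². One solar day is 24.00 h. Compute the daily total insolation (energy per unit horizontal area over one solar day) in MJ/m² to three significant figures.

41.1 MJ/m²

cos h₀ = −tan(-42.8°) tan(-20.200°) = -0.3407, h₀ = 1.9185 rad.
Bracket: h₀ sin ϕ sin δ + cos ϕ cos δ sin h₀ = 1.9185×-0.67944×-0.34530 + 0.73373×0.93849×0.94017 = 0.450100 + 0.647399 = 1.097499.
Q̄ = (S_0/π) × [bracket] = (1361/π) × 1.097499 = 475.46 W/m².
Daily total = Q̄ × 24.00 h × 3600 s/h = 475.46 × 24.00 × 3600 / 10⁶ = 41.08 MJ/m².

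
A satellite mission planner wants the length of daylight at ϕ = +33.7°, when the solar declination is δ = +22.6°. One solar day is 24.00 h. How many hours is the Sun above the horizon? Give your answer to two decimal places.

cos h₀ = −tan ϕ · tan δ = −tan(+33.7°) × tan(+22.600°) = -0.2776, so h₀ = 1.8521 rad = 106.12°.
Daylight = 2h₀/(2π) × 24.00 h = (1.8521/π) × 24.00 = 14.15 h.

14.15 h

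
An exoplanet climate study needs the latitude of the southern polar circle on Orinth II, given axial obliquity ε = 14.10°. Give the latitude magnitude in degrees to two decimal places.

The polar circle is the lowest latitude that experiences at least one full rotation of continuous darkness at the northern-summer solstice; it lies at |φ| = 90° − ε = 90° − 14.10° = 75.90°.

75.90°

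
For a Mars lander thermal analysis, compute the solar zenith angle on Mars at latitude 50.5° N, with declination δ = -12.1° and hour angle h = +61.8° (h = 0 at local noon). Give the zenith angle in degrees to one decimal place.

θ_z = 82.4°

cos θ_z = sin ϕ sin δ + cos ϕ cos δ cos h = -0.161747 + 0.293901 = 0.132154.
θ_z = arccos(0.132154) = 82.4°.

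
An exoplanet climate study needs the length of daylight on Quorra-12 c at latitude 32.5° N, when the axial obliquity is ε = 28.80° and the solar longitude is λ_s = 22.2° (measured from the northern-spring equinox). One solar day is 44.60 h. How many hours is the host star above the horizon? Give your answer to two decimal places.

23.98 h

Solar declination: sin δ = sin ε · sin λ_s = sin 28.80° × sin 22.2° = 0.18203, so δ = +10.488°.
cos H₀ = −tan φ · tan δ = −tan(+32.5°) × tan(+10.488°) = -0.1179, so H₀ = 1.6890 rad = 96.77°.
Daylight = 2H₀/(2π) × 44.60 h = (1.6890/π) × 44.60 = 23.98 h.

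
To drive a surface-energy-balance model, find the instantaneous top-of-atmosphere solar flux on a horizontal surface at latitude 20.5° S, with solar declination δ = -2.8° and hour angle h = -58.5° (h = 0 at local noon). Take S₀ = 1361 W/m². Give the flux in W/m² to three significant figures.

689 W/m²

cos θ_z = sin φ sin δ + cos φ cos δ cos h = 0.017108 + 0.488826 = 0.505934.
Flux = S₀ · cos θ_z = 1361 × 0.505934 = 688.6 W/m².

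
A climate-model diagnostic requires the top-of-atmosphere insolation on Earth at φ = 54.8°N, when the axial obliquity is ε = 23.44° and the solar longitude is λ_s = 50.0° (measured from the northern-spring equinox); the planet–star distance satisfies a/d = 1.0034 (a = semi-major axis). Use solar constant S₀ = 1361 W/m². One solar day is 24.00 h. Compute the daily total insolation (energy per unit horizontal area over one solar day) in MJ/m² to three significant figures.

37.6 MJ/m²

Solar declination: sin δ = sin ε · sin λ_s = sin 23.44° × sin 50.0° = 0.30472, so δ = +17.742°.
cos H₀ = −tan(+54.8°) tan(+17.742°) = -0.4535, H₀ = 2.0415 rad.
Bracket: H₀ sin φ sin δ + cos φ cos δ sin H₀ = 2.0415×0.81714×0.30472 + 0.57643×0.95244×0.89123 = 0.508331 + 0.489299 = 0.997630.
Inverse-square distance factor (a/d)² = 1.0034² = 1.006812.
Q̄ = (S₀/π) × 1.006812 × [bracket] = (1361/π) × 1.006812 × 0.997630 = 435.14 W/m².
Daily total = Q̄ × 24.00 h × 3600 s/h = 435.14 × 24.00 × 3600 / 10⁶ = 37.60 MJ/m².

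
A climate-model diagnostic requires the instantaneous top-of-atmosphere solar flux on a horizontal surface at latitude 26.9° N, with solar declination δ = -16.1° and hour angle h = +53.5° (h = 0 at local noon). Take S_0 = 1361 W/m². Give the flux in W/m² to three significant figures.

523 W/m²

cos θ_z = sin ϕ sin δ + cos ϕ cos δ cos h = -0.125467 + 0.509656 = 0.384189.
Flux = S_0 · cos θ_z = 1361 × 0.384189 = 522.9 W/m².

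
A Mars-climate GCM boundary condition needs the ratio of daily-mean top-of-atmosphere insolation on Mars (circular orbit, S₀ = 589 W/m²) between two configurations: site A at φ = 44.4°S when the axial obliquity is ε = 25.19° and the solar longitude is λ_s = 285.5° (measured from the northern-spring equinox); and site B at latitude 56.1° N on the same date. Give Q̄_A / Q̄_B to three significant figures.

Q̄_A / Q̄_B ≈ 12.6

— Configuration A (φ=-44.4°):
Solar declination: sin δ = sin ε · sin λ_s = sin 25.19° × sin 285.5° = -0.41014, so δ = -24.214°.
cos H₀ = −tan(-44.4°) tan(-24.214°) = -0.4404, H₀ = 2.0268 rad.
Bracket: H₀ sin φ sin δ + cos φ cos δ sin H₀ = 2.0268×-0.69966×-0.41014 + 0.71447×0.91202×0.89781 = 0.581608 + 0.585023 = 1.166631.
Q̄ = (S₀/π) × [bracket] = (589/π) × 1.166631 = 218.73 W/m².
— Configuration B (φ=+56.1°):
cos H₀ = −tan(+56.1°) tan(-24.214°) = 0.6692, H₀ = 0.8376 rad.
Bracket: H₀ sin φ sin δ + cos φ cos δ sin H₀ = 0.8376×0.83001×-0.41014 + 0.55775×0.91202×0.74305 = -0.285136 + 0.377974 = 0.092838.
Q̄ = (S₀/π) × [bracket] = (589/π) × 0.092838 = 17.406 W/m².
Ratio Q̄_A / Q̄_B = 218.73 / 17.406 = 12.57.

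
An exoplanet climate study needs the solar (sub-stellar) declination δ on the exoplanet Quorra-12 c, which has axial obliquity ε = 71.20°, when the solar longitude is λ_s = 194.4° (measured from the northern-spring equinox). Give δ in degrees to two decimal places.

δ = -13.62°

sin δ = sin ε · sin λ_s = sin 71.20° × sin 194.4° = -0.235422.
δ = arcsin(-0.235422) = -13.62°.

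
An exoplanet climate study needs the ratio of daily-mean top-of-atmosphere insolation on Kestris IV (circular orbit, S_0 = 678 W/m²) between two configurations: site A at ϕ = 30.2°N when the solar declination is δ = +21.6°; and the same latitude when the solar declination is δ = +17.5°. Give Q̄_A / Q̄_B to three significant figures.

— Configuration A (ϕ=+30.2°):
cos h₀ = −tan(+30.2°) tan(+21.600°) = -0.2304, h₀ = 1.8033 rad.
Bracket: h₀ sin ϕ sin δ + cos ϕ cos δ sin h₀ = 1.8033×0.50302×0.36812 + 0.86427×0.92978×0.97309 = 0.333920 + 0.781957 = 1.115877.
Q̄ = (S_0/π) × [bracket] = (678/π) × 1.115877 = 240.82 W/m².
— Configuration B (ϕ=+30.2°):
cos h₀ = −tan(+30.2°) tan(+17.500°) = -0.1835, h₀ = 1.7554 rad.
Bracket: h₀ sin ϕ sin δ + cos ϕ cos δ sin h₀ = 1.7554×0.50302×0.30071 + 0.86427×0.95372×0.98302 = 0.265527 + 0.810275 = 1.075802.
Q̄ = (S_0/π) × [bracket] = (678/π) × 1.075802 = 232.17 W/m².
Ratio Q̄_A / Q̄_B = 240.82 / 232.17 = 1.037.

Q̄_A / Q̄_B ≈ 1.04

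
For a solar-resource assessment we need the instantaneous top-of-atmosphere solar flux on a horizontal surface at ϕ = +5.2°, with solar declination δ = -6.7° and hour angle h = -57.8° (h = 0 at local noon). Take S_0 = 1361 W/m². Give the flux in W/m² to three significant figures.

cos θ_z = sin ϕ sin δ + cos ϕ cos δ cos h = -0.010574 + 0.527059 = 0.516485.
Flux = S_0 · cos θ_z = 1361 × 0.516485 = 702.9 W/m².

703 W/m²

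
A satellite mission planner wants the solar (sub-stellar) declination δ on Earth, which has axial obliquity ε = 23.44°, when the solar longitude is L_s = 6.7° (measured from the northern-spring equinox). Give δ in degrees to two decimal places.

sin δ = sin ε · sin L_s = sin 23.44° × sin 6.7° = 0.046410.
δ = arcsin(0.046410) = +2.66°.

δ = +2.66°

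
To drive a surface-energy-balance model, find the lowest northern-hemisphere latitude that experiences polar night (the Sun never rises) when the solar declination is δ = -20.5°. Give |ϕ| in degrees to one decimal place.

|ϕ| = 69.5°

Polar night requires cos h₀ = −tan ϕ tan δ ≥ 1, i.e. tan ϕ tan δ ≤ −1.
The boundary is |tan ϕ| · |tan δ| = 1, so |ϕ| = 90° − |δ| = 90° − 20.5° = 69.5° in the northern hemisphere.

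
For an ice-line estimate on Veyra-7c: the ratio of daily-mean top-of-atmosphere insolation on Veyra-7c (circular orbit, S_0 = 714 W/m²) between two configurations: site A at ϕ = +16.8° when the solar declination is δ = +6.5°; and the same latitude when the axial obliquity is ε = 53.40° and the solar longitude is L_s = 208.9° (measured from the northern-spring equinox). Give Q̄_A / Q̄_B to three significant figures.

Q̄_A / Q̄_B ≈ 1.41

— Configuration A (ϕ=+16.8°):
cos h₀ = −tan(+16.8°) tan(+6.500°) = -0.0344, h₀ = 1.6052 rad.
Bracket: h₀ sin ϕ sin δ + cos ϕ cos δ sin h₀ = 1.6052×0.28903×0.11320 + 0.95732×0.99357×0.99941 = 0.052519 + 0.950603 = 1.003122.
Q̄ = (S_0/π) × [bracket] = (714/π) × 1.003122 = 227.98 W/m².
— Configuration B (ϕ=+16.8°):
Solar declination: sin δ = sin ε · sin L_s = sin 53.40° × sin 208.9° = -0.38799, so δ = -22.829°.
cos h₀ = −tan(+16.8°) tan(-22.829°) = 0.1271, h₀ = 1.4434 rad.
Bracket: h₀ sin ϕ sin δ + cos ϕ cos δ sin h₀ = 1.4434×0.28903×-0.38799 + 0.95732×0.92166×0.99189 = -0.161864 + 0.875168 = 0.713304.
Q̄ = (S_0/π) × [bracket] = (714/π) × 0.713304 = 162.11 W/m².
Ratio Q̄_A / Q̄_B = 227.98 / 162.11 = 1.406.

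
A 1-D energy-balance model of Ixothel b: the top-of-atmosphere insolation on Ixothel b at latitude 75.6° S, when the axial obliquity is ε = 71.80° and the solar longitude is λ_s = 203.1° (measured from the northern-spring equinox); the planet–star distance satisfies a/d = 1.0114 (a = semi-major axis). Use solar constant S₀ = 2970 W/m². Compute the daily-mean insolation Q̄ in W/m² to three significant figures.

Solar declination: sin δ = sin ε · sin λ_s = sin 71.80° × sin 203.1° = -0.37271, so δ = -21.883°.
cos H₀ = −tan(-75.6°) tan(-21.883°) = -1.5643 ≤ −1 ⇒ polar day, H₀ = π.
Bracket: H₀ sin φ sin δ + cos φ cos δ sin H₀ = 3.1416×-0.96858×-0.37271 + 0.24869×0.92795×0.00000 = 1.134116 + 0.000000 = 1.134116.
Inverse-square distance factor (a/d)² = 1.0114² = 1.022930.
Q̄ = (S₀/π) × 1.022930 × [bracket] = (2970/π) × 1.022930 × 1.134116 = 1097 W/m².

Q̄ ≈ 1.10e+03 W/m²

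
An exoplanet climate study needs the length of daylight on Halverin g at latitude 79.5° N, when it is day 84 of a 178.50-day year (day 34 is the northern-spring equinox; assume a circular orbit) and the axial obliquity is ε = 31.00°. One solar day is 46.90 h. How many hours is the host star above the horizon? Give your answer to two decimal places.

46.90 h

Solar longitude: L_s = 360° × (84 − 34)/178.50 = 100.840°.
sin δ = sin 31.00° × sin 100.840° = 0.50585, so δ = +30.388°.
Sunrise equation: cos h₀ = −tan ϕ · tan δ = -3.1640 ≤ −1, so the host star never sets (polar day) and h₀ = π.
Daylight = 2h₀/(2π) × 46.90 h = (3.1416/π) × 46.90 = 46.90 h.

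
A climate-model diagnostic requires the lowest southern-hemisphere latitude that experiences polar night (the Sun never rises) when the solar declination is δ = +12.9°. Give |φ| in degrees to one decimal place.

Polar night requires cos H₀ = −tan φ tan δ ≥ 1, i.e. tan φ tan δ ≤ −1.
The boundary is |tan φ| · |tan δ| = 1, so |φ| = 90° − |δ| = 90° − 12.9° = 77.1° in the southern hemisphere.

|φ| = 77.1°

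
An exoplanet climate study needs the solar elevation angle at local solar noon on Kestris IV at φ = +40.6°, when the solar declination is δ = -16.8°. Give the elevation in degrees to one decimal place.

At local noon the hour angle is zero, so the zenith angle equals |φ − δ| = |+40.6° − (-16.800°)| = 57.400°.
Elevation = 90° − 57.400° = 32.6°.

32.6°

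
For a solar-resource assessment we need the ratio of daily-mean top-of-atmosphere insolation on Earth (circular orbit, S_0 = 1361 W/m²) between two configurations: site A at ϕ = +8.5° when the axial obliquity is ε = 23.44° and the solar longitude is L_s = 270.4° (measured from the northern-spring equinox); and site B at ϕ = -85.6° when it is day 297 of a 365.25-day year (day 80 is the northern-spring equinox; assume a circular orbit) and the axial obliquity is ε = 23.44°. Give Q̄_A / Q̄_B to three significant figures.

— Configuration A (ϕ=+8.5°):
Solar declination: sin δ = sin ε · sin L_s = sin 23.44° × sin 270.4° = -0.39778, so δ = -23.439°.
cos h₀ = −tan(+8.5°) tan(-23.439°) = 0.0648, h₀ = 1.5060 rad.
Bracket: h₀ sin ϕ sin δ + cos ϕ cos δ sin h₀ = 1.5060×0.14781×-0.39778 + 0.98902×0.91748×0.99790 = -0.088547 + 0.905501 = 0.816954.
Q̄ = (S_0/π) × [bracket] = (1361/π) × 0.816954 = 353.92 W/m².
— Configuration B (ϕ=-85.6°):
Solar longitude: L_s = 360° × (297 − 80)/365.25 = 213.881°.
sin δ = sin 23.44° × sin 213.881° = -0.22175, so δ = -12.812°.
cos h₀ = −tan(-85.6°) tan(-12.812°) = -2.9555 ≤ −1 ⇒ polar day, h₀ = π.
Bracket: h₀ sin ϕ sin δ + cos ϕ cos δ sin h₀ = 3.1416×-0.99705×-0.22175 + 0.07672×0.97510×0.00000 = 0.694595 + 0.000000 = 0.694595.
Q̄ = (S_0/π) × [bracket] = (1361/π) × 0.694595 = 300.91 W/m².
Ratio Q̄_A / Q̄_B = 353.92 / 300.91 = 1.176.

Q̄_A / Q̄_B ≈ 1.18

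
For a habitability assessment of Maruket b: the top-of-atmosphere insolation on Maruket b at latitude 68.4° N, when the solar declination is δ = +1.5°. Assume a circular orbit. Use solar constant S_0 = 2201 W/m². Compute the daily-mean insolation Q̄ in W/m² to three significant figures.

cos h₀ = −tan(+68.4°) tan(+1.500°) = -0.0661, h₀ = 1.6370 rad.
Bracket: h₀ sin ϕ sin δ + cos ϕ cos δ sin h₀ = 1.6370×0.92978×0.02618 + 0.36812×0.99966×0.99781 = 0.039847 + 0.367189 = 0.407036.
Q̄ = (S_0/π) × [bracket] = (2201/π) × 0.407036 = 285.2 W/m².

Q̄ ≈ 285 W/m²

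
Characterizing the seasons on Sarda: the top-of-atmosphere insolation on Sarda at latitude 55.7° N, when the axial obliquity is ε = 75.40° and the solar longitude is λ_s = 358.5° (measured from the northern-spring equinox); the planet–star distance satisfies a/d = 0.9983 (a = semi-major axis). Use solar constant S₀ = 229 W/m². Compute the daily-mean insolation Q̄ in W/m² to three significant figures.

Q̄ ≈ 38.6 W/m²

Solar declination: sin δ = sin ε · sin λ_s = sin 75.40° × sin 358.5° = -0.02533, so δ = -1.452°.
cos H₀ = −tan(+55.7°) tan(-1.452°) = 0.0371, H₀ = 1.5336 rad.
Bracket: H₀ sin φ sin δ + cos φ cos δ sin H₀ = 1.5336×0.82610×-0.02533 + 0.56353×0.99968×0.99931 = -0.032091 + 0.562961 = 0.530870.
Inverse-square distance factor (a/d)² = 0.9983² = 0.996603.
Q̄ = (S₀/π) × 0.996603 × [bracket] = (229/π) × 0.996603 × 0.530870 = 38.57 W/m².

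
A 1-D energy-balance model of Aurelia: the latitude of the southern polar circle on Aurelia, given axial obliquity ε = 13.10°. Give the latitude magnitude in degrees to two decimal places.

76.90°

The polar circle is the lowest latitude that experiences at least one full rotation of continuous darkness at the northern-summer solstice; it lies at |φ| = 90° − ε = 90° − 13.10° = 76.90°.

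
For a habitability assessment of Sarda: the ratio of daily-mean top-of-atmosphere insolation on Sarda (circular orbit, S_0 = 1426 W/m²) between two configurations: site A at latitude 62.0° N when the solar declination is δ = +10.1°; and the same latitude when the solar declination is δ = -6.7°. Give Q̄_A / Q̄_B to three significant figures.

Q̄_A / Q̄_B ≈ 2.32

— Configuration A (ϕ=+62.0°):
cos h₀ = −tan(+62.0°) tan(+10.100°) = -0.3350, h₀ = 1.9124 rad.
Bracket: h₀ sin ϕ sin δ + cos ϕ cos δ sin h₀ = 1.9124×0.88295×0.17537 + 0.46947×0.98450×0.94222 = 0.296122 + 0.435488 = 0.731610.
Q̄ = (S_0/π) × [bracket] = (1426/π) × 0.731610 = 332.09 W/m².
— Configuration B (ϕ=+62.0°):
cos h₀ = −tan(+62.0°) tan(-6.700°) = 0.2209, h₀ = 1.3480 rad.
Bracket: h₀ sin ϕ sin δ + cos ϕ cos δ sin h₀ = 1.3480×0.88295×-0.11667 + 0.46947×0.99317×0.97529 = -0.138863 + 0.454742 = 0.315879.
Q̄ = (S_0/π) × [bracket] = (1426/π) × 0.315879 = 143.38 W/m².
Ratio Q̄_A / Q̄_B = 332.09 / 143.38 = 2.316.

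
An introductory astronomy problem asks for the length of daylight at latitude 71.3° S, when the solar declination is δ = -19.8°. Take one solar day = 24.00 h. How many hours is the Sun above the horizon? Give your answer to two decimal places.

Sunrise equation: cos H₀ = −tan φ · tan δ = -1.0636 ≤ −1, so the Sun never sets (polar day) and H₀ = π.
Daylight = 2H₀/(2π) × 24.00 h = (3.1416/π) × 24.00 = 24.00 h.

24.00 h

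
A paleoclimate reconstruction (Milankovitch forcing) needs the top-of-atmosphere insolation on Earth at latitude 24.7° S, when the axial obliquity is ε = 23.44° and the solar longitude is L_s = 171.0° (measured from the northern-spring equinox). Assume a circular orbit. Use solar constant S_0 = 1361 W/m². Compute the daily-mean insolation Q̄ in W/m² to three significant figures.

Solar declination: sin δ = sin ε · sin L_s = sin 23.44° × sin 171.0° = 0.06223, so δ = +3.568°.
cos h₀ = −tan(-24.7°) tan(+3.568°) = 0.0287, h₀ = 1.5421 rad.
Bracket: h₀ sin ϕ sin δ + cos ϕ cos δ sin h₀ = 1.5421×-0.41787×0.06223 + 0.90851×0.99806×0.99959 = -0.040101 + 0.906376 = 0.866275.
Q̄ = (S_0/π) × [bracket] = (1361/π) × 0.866275 = 375.3 W/m².

Q̄ ≈ 375 W/m²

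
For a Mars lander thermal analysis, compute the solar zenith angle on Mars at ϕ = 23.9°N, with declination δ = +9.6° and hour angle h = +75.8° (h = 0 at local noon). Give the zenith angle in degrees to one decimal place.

cos θ_z = sin ϕ sin δ + cos ϕ cos δ cos h = 0.067565 + 0.221133 = 0.288698.
θ_z = arccos(0.288698) = 73.2°.

θ_z = 73.2°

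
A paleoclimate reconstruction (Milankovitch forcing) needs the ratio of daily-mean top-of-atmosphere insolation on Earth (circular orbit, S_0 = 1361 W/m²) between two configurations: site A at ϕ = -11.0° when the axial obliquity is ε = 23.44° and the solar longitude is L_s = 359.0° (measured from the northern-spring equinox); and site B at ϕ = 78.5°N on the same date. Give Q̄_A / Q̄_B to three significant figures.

Q̄_A / Q̄_B ≈ 5.21

— Configuration A (ϕ=-11.0°):
Solar declination: sin δ = sin ε · sin L_s = sin 23.44° × sin 359.0° = -0.00694, so δ = -0.398°.
cos h₀ = −tan(-11.0°) tan(-0.398°) = -0.0013, h₀ = 1.5721 rad.
Bracket: h₀ sin ϕ sin δ + cos ϕ cos δ sin h₀ = 1.5721×-0.19081×-0.00694 + 0.98163×0.99998×1.00000 = 0.002082 + 0.981610 = 0.983692.
Q̄ = (S_0/π) × [bracket] = (1361/π) × 0.983692 = 426.15 W/m².
— Configuration B (ϕ=+78.5°):
cos h₀ = −tan(+78.5°) tan(-0.398°) = 0.0341, h₀ = 1.5367 rad.
Bracket: h₀ sin ϕ sin δ + cos ϕ cos δ sin h₀ = 1.5367×0.97992×-0.00694 + 0.19937×0.99998×0.99942 = -0.010451 + 0.199250 = 0.188799.
Q̄ = (S_0/π) × [bracket] = (1361/π) × 0.188799 = 81.791 W/m².
Ratio Q̄_A / Q̄_B = 426.15 / 81.791 = 5.210.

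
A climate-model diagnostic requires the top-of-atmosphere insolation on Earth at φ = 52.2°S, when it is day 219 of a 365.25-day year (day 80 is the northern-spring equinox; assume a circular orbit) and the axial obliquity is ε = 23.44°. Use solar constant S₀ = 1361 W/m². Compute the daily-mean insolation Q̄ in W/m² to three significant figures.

Solar longitude: λ_s = 360° × (219 − 80)/365.25 = 137.002°.
sin δ = sin 23.44° × sin 137.002° = 0.27128, so δ = +15.740°.
cos H₀ = −tan(-52.2°) tan(+15.740°) = 0.3634, H₀ = 1.1989 rad.
Bracket: H₀ sin φ sin δ + cos φ cos δ sin H₀ = 1.1989×-0.79016×0.27128 + 0.61291×0.96250×0.93165 = -0.256990 + 0.549604 = 0.292614.
Q̄ = (S₀/π) × [bracket] = (1361/π) × 0.292614 = 126.8 W/m².

Q̄ ≈ 127 W/m²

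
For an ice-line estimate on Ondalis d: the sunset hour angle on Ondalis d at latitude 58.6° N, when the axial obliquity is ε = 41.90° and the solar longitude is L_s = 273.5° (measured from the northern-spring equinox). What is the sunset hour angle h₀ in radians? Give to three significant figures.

h₀ = 0.00 rad

Solar declination: sin δ = sin ε · sin L_s = sin 41.90° × sin 273.5° = -0.66659, so δ = -41.804°.
cos h₀ = −tan ϕ · tan δ = 1.4650 ≥ 1, so the host star never rises (polar night) and h₀ = 0.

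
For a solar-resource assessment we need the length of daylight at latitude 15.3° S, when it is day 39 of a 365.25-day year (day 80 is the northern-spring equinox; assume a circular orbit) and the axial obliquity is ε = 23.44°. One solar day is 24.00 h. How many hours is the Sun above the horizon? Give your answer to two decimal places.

12.56 h

Solar longitude: λ_s = 360° × (39 − 80)/365.25 = -40.411°, i.e. -40.411° + 360° = 319.589°.
sin δ = sin 23.44° × sin 319.589° = -0.25787, so δ = -14.944°.
cos H₀ = −tan φ · tan δ = −tan(-15.3°) × tan(-14.944°) = -0.0730, so H₀ = 1.6439 rad = 94.19°.
Daylight = 2H₀/(2π) × 24.00 h = (1.6439/π) × 24.00 = 12.56 h.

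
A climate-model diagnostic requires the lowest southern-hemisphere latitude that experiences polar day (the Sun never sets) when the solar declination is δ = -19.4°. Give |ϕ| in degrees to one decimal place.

|ϕ| = 70.6°

Polar day requires cos h₀ = −tan ϕ tan δ ≤ −1, i.e. tan ϕ tan δ ≥ 1.
The boundary is |tan ϕ| · |tan δ| = 1, so |ϕ| = 90° − |δ| = 90° − 19.4° = 70.6° in the southern hemisphere.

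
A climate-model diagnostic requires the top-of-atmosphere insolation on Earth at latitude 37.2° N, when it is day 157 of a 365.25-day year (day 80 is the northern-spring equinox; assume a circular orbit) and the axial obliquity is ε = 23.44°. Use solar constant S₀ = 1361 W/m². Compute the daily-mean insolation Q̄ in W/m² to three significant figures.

Q̄ ≈ 493 W/m²

Solar longitude: λ_s = 360° × (157 − 80)/365.25 = 75.893°.
sin δ = sin 23.44° × sin 75.893° = 0.38579, so δ = +22.693°.
cos H₀ = −tan(+37.2°) tan(+22.693°) = -0.3174, H₀ = 1.8938 rad.
Bracket: H₀ sin φ sin δ + cos φ cos δ sin H₀ = 1.8938×0.60460×0.38579 + 0.79653×0.92259×0.94829 = 0.441726 + 0.696870 = 1.138596.
Q̄ = (S₀/π) × [bracket] = (1361/π) × 1.138596 = 493.3 W/m².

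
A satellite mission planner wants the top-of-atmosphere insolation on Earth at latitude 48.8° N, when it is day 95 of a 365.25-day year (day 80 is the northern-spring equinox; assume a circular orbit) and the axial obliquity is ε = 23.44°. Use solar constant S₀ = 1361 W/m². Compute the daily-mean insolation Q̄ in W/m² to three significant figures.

Solar longitude: λ_s = 360° × (95 − 80)/365.25 = 14.784°.
sin δ = sin 23.44° × sin 14.784° = 0.10151, so δ = +5.826°.
cos H₀ = −tan(+48.8°) tan(+5.826°) = -0.1166, H₀ = 1.6876 rad.
Bracket: H₀ sin φ sin δ + cos φ cos δ sin H₀ = 1.6876×0.75241×0.10151 + 0.65869×0.99483×0.99318 = 0.128894 + 0.650816 = 0.779710.
Q̄ = (S₀/π) × [bracket] = (1361/π) × 0.779710 = 337.8 W/m².

Q̄ ≈ 338 W/m²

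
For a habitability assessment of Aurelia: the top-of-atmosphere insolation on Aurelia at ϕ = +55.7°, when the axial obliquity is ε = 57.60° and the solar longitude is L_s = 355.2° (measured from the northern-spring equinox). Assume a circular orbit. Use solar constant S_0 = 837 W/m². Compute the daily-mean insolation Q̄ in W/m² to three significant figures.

Solar declination: sin δ = sin ε · sin L_s = sin 57.60° × sin 355.2° = -0.07065, so δ = -4.051°.
cos h₀ = −tan(+55.7°) tan(-4.051°) = 0.1038, h₀ = 1.4668 rad.
Bracket: h₀ sin ϕ sin δ + cos ϕ cos δ sin h₀ = 1.4668×0.82610×-0.07065 + 0.56353×0.99750×0.99459 = -0.085608 + 0.559080 = 0.473472.
Q̄ = (S_0/π) × [bracket] = (837/π) × 0.473472 = 126.1 W/m².

Q̄ ≈ 126 W/m²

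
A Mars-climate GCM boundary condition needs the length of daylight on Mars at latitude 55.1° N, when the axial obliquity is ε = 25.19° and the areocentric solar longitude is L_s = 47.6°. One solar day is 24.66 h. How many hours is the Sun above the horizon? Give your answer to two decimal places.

sin δ = sin 25.19° × sin 47.6° = 0.31430, so δ = +18.319°.
cos h₀ = −tan ϕ · tan δ = −tan(+55.1°) × tan(+18.319°) = -0.4746, so h₀ = 2.0653 rad = 118.33°.
Daylight = 2h₀/(2π) × 24.66 h = (2.0653/π) × 24.66 = 16.21 h.

16.21 h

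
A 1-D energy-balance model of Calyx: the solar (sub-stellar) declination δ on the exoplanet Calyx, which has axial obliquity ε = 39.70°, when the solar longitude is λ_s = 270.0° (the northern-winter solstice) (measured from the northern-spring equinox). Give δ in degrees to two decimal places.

sin δ = sin ε · sin λ_s = sin 39.70° × sin 270.0° = -0.638768.
δ = arcsin(-0.638768) = -39.70°.

δ = -39.70°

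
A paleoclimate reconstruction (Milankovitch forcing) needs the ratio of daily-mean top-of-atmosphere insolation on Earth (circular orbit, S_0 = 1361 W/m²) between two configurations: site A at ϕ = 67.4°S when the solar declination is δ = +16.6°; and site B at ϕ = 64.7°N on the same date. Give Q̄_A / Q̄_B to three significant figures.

Q̄_A / Q̄_B ≈ 0.0592

— Configuration A (ϕ=-67.4°):
cos h₀ = −tan(-67.4°) tan(+16.600°) = 0.7162, h₀ = 0.7725 rad.
Bracket: h₀ sin ϕ sin δ + cos ϕ cos δ sin h₀ = 0.7725×-0.92321×0.28569 + 0.38430×0.95832×0.69793 = -0.203748 + 0.257035 = 0.053287.
Q̄ = (S_0/π) × [bracket] = (1361/π) × 0.053287 = 23.085 W/m².
— Configuration B (ϕ=+64.7°):
cos h₀ = −tan(+64.7°) tan(+16.600°) = -0.6307, h₀ = 2.2532 rad.
Bracket: h₀ sin ϕ sin δ + cos ϕ cos δ sin h₀ = 2.2532×0.90408×0.28569 + 0.42736×0.95832×0.77606 = 0.581971 + 0.317834 = 0.899805.
Q̄ = (S_0/π) × [bracket] = (1361/π) × 0.899805 = 389.81 W/m².
Ratio Q̄_A / Q̄_B = 23.085 / 389.81 = 0.05922.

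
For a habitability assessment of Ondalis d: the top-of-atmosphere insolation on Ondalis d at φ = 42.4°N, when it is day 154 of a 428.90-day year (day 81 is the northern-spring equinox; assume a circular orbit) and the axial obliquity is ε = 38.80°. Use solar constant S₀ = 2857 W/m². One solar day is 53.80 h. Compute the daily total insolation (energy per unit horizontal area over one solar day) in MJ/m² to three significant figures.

Solar longitude: λ_s = 360° × (154 − 81)/428.90 = 61.273°.
sin δ = sin 38.80° × sin 61.273° = 0.54948, so δ = +33.331°.
cos H₀ = −tan(+42.4°) tan(+33.331°) = -0.6005, H₀ = 2.2150 rad.
Bracket: H₀ sin φ sin δ + cos φ cos δ sin H₀ = 2.2150×0.67430×0.54948 + 0.73846×0.83551×0.79960 = 0.820689 + 0.493346 = 1.314035.
Q̄ = (S₀/π) × [bracket] = (2857/π) × 1.314035 = 1195.0 W/m².
Daily total = Q̄ × 53.80 h × 3600 s/h = 1195.0 × 53.80 × 3600 / 10⁶ = 231.4 MJ/m².

231 MJ/m²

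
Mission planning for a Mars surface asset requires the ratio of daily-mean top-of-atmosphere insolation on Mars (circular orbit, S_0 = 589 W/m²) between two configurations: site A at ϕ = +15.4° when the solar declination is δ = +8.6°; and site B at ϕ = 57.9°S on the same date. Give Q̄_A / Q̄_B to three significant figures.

— Configuration A (ϕ=+15.4°):
cos h₀ = −tan(+15.4°) tan(+8.600°) = -0.0417, h₀ = 1.6125 rad.
Bracket: h₀ sin ϕ sin δ + cos ϕ cos δ sin h₀ = 1.6125×0.26556×0.14954 + 0.96410×0.98876×0.99913 = 0.064035 + 0.952434 = 1.016469.
Q̄ = (S_0/π) × [bracket] = (589/π) × 1.016469 = 190.57 W/m².
— Configuration B (ϕ=-57.9°):
cos h₀ = −tan(-57.9°) tan(+8.600°) = 0.2411, h₀ = 1.3273 rad.
Bracket: h₀ sin ϕ sin δ + cos ϕ cos δ sin h₀ = 1.3273×-0.84712×0.14954 + 0.53140×0.98876×0.97050 = -0.168140 + 0.509927 = 0.341787.
Q̄ = (S_0/π) × [bracket] = (589/π) × 0.341787 = 64.080 W/m².
Ratio Q̄_A / Q̄_B = 190.57 / 64.080 = 2.974.

Q̄_A / Q̄_B ≈ 2.97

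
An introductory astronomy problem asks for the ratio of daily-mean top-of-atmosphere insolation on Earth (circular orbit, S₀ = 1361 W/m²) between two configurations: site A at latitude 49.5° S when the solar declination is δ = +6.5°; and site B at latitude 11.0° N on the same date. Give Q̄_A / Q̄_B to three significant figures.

Q̄_A / Q̄_B ≈ 0.511

— Configuration A (φ=-49.5°):
cos H₀ = −tan(-49.5°) tan(+6.500°) = 0.1334, H₀ = 1.4370 rad.
Bracket: H₀ sin φ sin δ + cos φ cos δ sin H₀ = 1.4370×-0.76041×0.11320 + 0.64945×0.99357×0.99106 = -0.123695 + 0.639505 = 0.515810.
Q̄ = (S₀/π) × [bracket] = (1361/π) × 0.515810 = 223.46 W/m².
— Configuration B (φ=+11.0°):
cos H₀ = −tan(+11.0°) tan(+6.500°) = -0.0221, H₀ = 1.5929 rad.
Bracket: H₀ sin φ sin δ + cos φ cos δ sin H₀ = 1.5929×0.19081×0.11320 + 0.98163×0.99357×0.99975 = 0.034406 + 0.975074 = 1.009480.
Q̄ = (S₀/π) × [bracket] = (1361/π) × 1.009480 = 437.33 W/m².
Ratio Q̄_A / Q̄_B = 223.46 / 437.33 = 0.5110.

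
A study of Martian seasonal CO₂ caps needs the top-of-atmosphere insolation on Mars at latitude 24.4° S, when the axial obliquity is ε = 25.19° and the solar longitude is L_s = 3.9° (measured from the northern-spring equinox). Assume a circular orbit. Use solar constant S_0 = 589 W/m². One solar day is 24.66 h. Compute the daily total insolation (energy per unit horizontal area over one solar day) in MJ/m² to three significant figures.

Solar declination: sin δ = sin ε · sin L_s = sin 25.19° × sin 3.9° = 0.02895, so δ = +1.659°.
cos h₀ = −tan(-24.4°) tan(+1.659°) = 0.0131, h₀ = 1.5577 rad.
Bracket: h₀ sin ϕ sin δ + cos ϕ cos δ sin h₀ = 1.5577×-0.41310×0.02895 + 0.91068×0.99958×0.99991 = -0.018629 + 0.910216 = 0.891587.
Q̄ = (S_0/π) × [bracket] = (589/π) × 0.891587 = 167.16 W/m².
Daily total = Q̄ × 24.66 h × 3600 s/h = 167.16 × 24.66 × 3600 / 10⁶ = 14.84 MJ/m².

14.8 MJ/m²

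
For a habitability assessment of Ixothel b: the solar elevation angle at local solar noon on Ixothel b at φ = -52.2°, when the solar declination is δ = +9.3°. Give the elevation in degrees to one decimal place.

At local noon the hour angle is zero, so the zenith angle equals |φ − δ| = |-52.2° − (+9.300°)| = 61.500°.
Elevation = 90° − 61.500° = 28.5°.

28.5°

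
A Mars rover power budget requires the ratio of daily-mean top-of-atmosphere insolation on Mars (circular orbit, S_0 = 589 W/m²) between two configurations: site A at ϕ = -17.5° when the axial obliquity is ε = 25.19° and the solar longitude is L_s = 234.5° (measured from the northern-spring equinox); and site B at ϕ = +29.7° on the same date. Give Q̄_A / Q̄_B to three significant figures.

Q̄_A / Q̄_B ≈ 1.89

— Configuration A (ϕ=-17.5°):
Solar declination: sin δ = sin ε · sin L_s = sin 25.19° × sin 234.5° = -0.34650, so δ = -20.274°.
cos h₀ = −tan(-17.5°) tan(-20.274°) = -0.1165, h₀ = 1.6875 rad.
Bracket: h₀ sin ϕ sin δ + cos ϕ cos δ sin h₀ = 1.6875×-0.30071×-0.34650 + 0.95372×0.93805×0.99319 = 0.175831 + 0.888545 = 1.064376.
Q̄ = (S_0/π) × [bracket] = (589/π) × 1.064376 = 199.55 W/m².
— Configuration B (ϕ=+29.7°):
cos h₀ = −tan(+29.7°) tan(-20.274°) = 0.2107, h₀ = 1.3585 rad.
Bracket: h₀ sin ϕ sin δ + cos ϕ cos δ sin h₀ = 1.3585×0.49546×-0.34650 + 0.86863×0.93805×0.97755 = -0.233223 + 0.796526 = 0.563303.
Q̄ = (S_0/π) × [bracket] = (589/π) × 0.563303 = 105.61 W/m².
Ratio Q̄_A / Q̄_B = 199.55 / 105.61 = 1.889.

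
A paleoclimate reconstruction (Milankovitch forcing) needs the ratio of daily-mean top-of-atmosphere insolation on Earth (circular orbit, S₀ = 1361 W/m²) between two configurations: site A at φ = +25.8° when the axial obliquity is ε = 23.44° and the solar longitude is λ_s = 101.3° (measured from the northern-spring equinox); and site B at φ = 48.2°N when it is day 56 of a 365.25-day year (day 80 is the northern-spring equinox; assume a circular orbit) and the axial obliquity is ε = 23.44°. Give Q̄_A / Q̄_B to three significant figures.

Q̄_A / Q̄_B ≈ 2.31

— Configuration A (φ=+25.8°):
Solar declination: sin δ = sin ε · sin λ_s = sin 23.44° × sin 101.3° = 0.39008, so δ = +22.959°.
cos H₀ = −tan(+25.8°) tan(+22.959°) = -0.2048, H₀ = 1.7770 rad.
Bracket: H₀ sin φ sin δ + cos φ cos δ sin H₀ = 1.7770×0.43523×0.39008 + 0.90032×0.92078×0.97881 = 0.301689 + 0.811430 = 1.113119.
Q̄ = (S₀/π) × [bracket] = (1361/π) × 1.113119 = 482.23 W/m².
— Configuration B (φ=+48.2°):
Solar longitude: λ_s = 360° × (56 − 80)/365.25 = -23.655°, i.e. -23.655° + 360° = 336.345°.
sin δ = sin 23.44° × sin 336.345° = -0.15960, so δ = -9.184°.
cos H₀ = −tan(+48.2°) tan(-9.184°) = 0.1808, H₀ = 1.3890 rad.
Bracket: H₀ sin φ sin δ + cos φ cos δ sin H₀ = 1.3890×0.74548×-0.15960 + 0.66653×0.98718×0.98352 = -0.165261 + 0.647141 = 0.481880.
Q̄ = (S₀/π) × [bracket] = (1361/π) × 0.481880 = 208.76 W/m².
Ratio Q̄_A / Q̄_B = 482.23 / 208.76 = 2.310.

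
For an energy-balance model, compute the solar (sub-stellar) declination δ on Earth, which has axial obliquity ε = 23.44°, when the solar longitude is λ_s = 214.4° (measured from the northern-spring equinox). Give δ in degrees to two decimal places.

sin δ = sin ε · sin λ_s = sin 23.44° × sin 214.4° = -0.224737.
δ = arcsin(-0.224737) = -12.99°.

δ = -12.99°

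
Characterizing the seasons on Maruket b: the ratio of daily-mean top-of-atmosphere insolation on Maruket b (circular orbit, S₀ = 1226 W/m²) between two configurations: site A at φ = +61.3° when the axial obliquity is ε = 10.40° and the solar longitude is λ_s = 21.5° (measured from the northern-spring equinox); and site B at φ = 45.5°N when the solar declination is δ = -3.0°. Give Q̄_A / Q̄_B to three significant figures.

— Configuration A (φ=+61.3°):
Solar declination: sin δ = sin ε · sin λ_s = sin 10.40° × sin 21.5° = 0.06616, so δ = +3.793°.
cos H₀ = −tan(+61.3°) tan(+3.793°) = -0.1211, H₀ = 1.6922 rad.
Bracket: H₀ sin φ sin δ + cos φ cos δ sin H₀ = 1.6922×0.87715×0.06616 + 0.48022×0.99781×0.99264 = 0.098202 + 0.475642 = 0.573844.
Q̄ = (S₀/π) × [bracket] = (1226/π) × 0.573844 = 223.94 W/m².
— Configuration B (φ=+45.5°):
cos H₀ = −tan(+45.5°) tan(-3.000°) = 0.0533, H₀ = 1.5174 rad.
Bracket: H₀ sin φ sin δ + cos φ cos δ sin H₀ = 1.5174×0.71325×-0.05234 + 0.70091×0.99863×0.99858 = -0.056647 + 0.698956 = 0.642309.
Q̄ = (S₀/π) × [bracket] = (1226/π) × 0.642309 = 250.66 W/m².
Ratio Q̄_A / Q̄_B = 223.94 / 250.66 = 0.8934.

Q̄_A / Q̄_B ≈ 0.893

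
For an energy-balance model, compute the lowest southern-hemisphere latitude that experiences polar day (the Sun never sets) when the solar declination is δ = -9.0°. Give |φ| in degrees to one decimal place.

Polar day requires cos H₀ = −tan φ tan δ ≤ −1, i.e. tan φ tan δ ≥ 1.
The boundary is |tan φ| · |tan δ| = 1, so |φ| = 90° − |δ| = 90° − 9.0° = 81.0° in the southern hemisphere.

|φ| = 81.0°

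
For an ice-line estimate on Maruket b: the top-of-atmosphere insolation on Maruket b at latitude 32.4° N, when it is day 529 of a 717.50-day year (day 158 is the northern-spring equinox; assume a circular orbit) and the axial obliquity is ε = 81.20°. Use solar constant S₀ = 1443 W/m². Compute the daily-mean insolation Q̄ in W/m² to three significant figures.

Q̄ ≈ 346 W/m²

Solar longitude: λ_s = 360° × (529 − 158)/717.50 = 186.146°.
sin δ = sin 81.20° × sin 186.146° = -0.10581, so δ = -6.074°.
cos H₀ = −tan(+32.4°) tan(-6.074°) = 0.0675, H₀ = 1.5032 rad.
Bracket: H₀ sin φ sin δ + cos φ cos δ sin H₀ = 1.5032×0.53583×-0.10581 + 0.84433×0.99439×0.99772 = -0.085226 + 0.837679 = 0.752453.
Q̄ = (S₀/π) × [bracket] = (1443/π) × 0.752453 = 345.6 W/m².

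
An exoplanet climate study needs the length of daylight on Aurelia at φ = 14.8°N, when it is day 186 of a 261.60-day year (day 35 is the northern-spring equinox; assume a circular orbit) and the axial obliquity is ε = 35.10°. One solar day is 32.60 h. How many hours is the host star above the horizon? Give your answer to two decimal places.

15.54 h

Solar longitude: λ_s = 360° × (186 − 35)/261.60 = 207.798°.
sin δ = sin 35.10° × sin 207.798° = -0.26816, so δ = -15.555°.
cos H₀ = −tan φ · tan δ = −tan(+14.8°) × tan(-15.555°) = 0.0735, so H₀ = 1.4972 rad = 85.78°.
Daylight = 2H₀/(2π) × 32.60 h = (1.4972/π) × 32.60 = 15.54 h.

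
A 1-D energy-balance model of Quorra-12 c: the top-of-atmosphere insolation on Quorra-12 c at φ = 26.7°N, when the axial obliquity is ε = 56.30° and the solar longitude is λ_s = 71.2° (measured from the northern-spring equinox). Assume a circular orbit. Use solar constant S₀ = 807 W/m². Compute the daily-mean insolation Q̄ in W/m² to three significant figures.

Q̄ ≈ 315 W/m²

Solar declination: sin δ = sin ε · sin λ_s = sin 56.30° × sin 71.2° = 0.78757, so δ = +51.959°.
cos H₀ = −tan(+26.7°) tan(+51.959°) = -0.6428, H₀ = 2.2689 rad.
Bracket: H₀ sin φ sin δ + cos φ cos δ sin H₀ = 2.2689×0.44932×0.78757 + 0.89337×0.61623×0.76604 = 0.802898 + 0.421721 = 1.224619.
Q̄ = (S₀/π) × [bracket] = (807/π) × 1.224619 = 314.6 W/m².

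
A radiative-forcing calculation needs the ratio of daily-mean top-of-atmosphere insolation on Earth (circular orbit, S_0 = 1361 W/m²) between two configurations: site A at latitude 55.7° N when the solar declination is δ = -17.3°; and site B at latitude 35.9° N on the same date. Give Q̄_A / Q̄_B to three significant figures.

— Configuration A (ϕ=+55.7°):
cos h₀ = −tan(+55.7°) tan(-17.300°) = 0.4566, h₀ = 1.0966 rad.
Bracket: h₀ sin ϕ sin δ + cos ϕ cos δ sin h₀ = 1.0966×0.82610×-0.29737 + 0.56353×0.95476×0.88968 = -0.269388 + 0.478680 = 0.209292.
Q̄ = (S_0/π) × [bracket] = (1361/π) × 0.209292 = 90.669 W/m².
— Configuration B (ϕ=+35.9°):
cos h₀ = −tan(+35.9°) tan(-17.300°) = 0.2255, h₀ = 1.3434 rad.
Bracket: h₀ sin ϕ sin δ + cos ϕ cos δ sin h₀ = 1.3434×0.58637×-0.29737 + 0.81004×0.95476×0.97425 = -0.234247 + 0.753479 = 0.519232.
Q̄ = (S_0/π) × [bracket] = (1361/π) × 0.519232 = 224.94 W/m².
Ratio Q̄_A / Q̄_B = 90.669 / 224.94 = 0.4031.

Q̄_A / Q̄_B ≈ 0.403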